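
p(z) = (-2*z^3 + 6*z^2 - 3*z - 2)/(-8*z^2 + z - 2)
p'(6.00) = 0.24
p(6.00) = 0.83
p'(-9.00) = 0.25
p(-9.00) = -2.99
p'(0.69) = -1.19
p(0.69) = 0.37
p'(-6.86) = 0.25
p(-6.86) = -2.46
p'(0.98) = -0.55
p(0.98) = 0.12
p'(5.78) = 0.24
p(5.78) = 0.78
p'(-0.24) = 2.91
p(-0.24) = 0.34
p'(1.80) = 0.05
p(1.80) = -0.01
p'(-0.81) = 0.90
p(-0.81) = -0.67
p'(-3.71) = 0.25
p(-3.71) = -1.67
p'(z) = (16*z - 1)*(-2*z^3 + 6*z^2 - 3*z - 2)/(-8*z^2 + z - 2)^2 + (-6*z^2 + 12*z - 3)/(-8*z^2 + z - 2)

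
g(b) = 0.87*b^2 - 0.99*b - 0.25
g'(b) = 1.74*b - 0.99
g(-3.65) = 14.95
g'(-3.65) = -7.34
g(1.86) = 0.92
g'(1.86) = 2.25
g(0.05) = -0.30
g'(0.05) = -0.90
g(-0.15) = -0.08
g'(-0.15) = -1.25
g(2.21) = 1.81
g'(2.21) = 2.86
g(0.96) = -0.40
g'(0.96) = 0.68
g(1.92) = 1.06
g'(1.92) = 2.35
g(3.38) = 6.34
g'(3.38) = 4.89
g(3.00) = 4.61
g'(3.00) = 4.23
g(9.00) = 61.31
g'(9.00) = 14.67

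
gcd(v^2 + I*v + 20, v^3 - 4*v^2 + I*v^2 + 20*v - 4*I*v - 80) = v^2 + I*v + 20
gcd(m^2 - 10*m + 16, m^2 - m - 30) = 1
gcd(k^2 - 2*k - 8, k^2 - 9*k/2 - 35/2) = 1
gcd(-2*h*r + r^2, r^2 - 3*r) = r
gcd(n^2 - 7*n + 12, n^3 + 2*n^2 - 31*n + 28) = n - 4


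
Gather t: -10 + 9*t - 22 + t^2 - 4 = t^2 + 9*t - 36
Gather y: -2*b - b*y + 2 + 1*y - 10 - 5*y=-2*b + y*(-b - 4) - 8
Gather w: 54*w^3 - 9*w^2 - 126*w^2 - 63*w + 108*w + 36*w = 54*w^3 - 135*w^2 + 81*w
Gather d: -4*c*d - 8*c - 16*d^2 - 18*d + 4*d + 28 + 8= -8*c - 16*d^2 + d*(-4*c - 14) + 36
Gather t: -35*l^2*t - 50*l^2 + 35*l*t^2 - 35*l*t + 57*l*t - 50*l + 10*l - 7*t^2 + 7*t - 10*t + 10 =-50*l^2 - 40*l + t^2*(35*l - 7) + t*(-35*l^2 + 22*l - 3) + 10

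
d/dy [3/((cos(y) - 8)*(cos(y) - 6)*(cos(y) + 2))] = 3*(-3*sin(y)^2 - 24*cos(y) + 23)*sin(y)/((cos(y) - 8)^2*(cos(y) - 6)^2*(cos(y) + 2)^2)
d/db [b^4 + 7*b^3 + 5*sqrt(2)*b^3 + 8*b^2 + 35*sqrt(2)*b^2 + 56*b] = 4*b^3 + 21*b^2 + 15*sqrt(2)*b^2 + 16*b + 70*sqrt(2)*b + 56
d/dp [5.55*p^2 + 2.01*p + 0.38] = 11.1*p + 2.01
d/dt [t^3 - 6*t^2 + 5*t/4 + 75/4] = 3*t^2 - 12*t + 5/4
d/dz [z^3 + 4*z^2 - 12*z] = 3*z^2 + 8*z - 12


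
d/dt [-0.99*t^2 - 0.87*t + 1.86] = -1.98*t - 0.87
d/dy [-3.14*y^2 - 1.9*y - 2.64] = -6.28*y - 1.9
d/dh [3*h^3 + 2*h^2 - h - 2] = 9*h^2 + 4*h - 1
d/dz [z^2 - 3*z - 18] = 2*z - 3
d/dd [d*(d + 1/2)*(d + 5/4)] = 3*d^2 + 7*d/2 + 5/8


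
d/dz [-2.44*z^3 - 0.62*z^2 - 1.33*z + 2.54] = -7.32*z^2 - 1.24*z - 1.33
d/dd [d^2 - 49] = 2*d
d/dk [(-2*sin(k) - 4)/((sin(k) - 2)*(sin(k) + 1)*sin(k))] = 2*(2*sin(k)^3 + 5*sin(k)^2 - 4*sin(k) - 4)*cos(k)/((sin(k) - 2)^2*(sin(k) + 1)^2*sin(k)^2)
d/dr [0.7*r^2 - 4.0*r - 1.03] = 1.4*r - 4.0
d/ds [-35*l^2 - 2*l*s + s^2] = -2*l + 2*s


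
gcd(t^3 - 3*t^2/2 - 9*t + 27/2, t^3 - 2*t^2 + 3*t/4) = t - 3/2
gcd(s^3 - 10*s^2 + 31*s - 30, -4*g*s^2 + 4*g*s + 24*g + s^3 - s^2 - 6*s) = s - 3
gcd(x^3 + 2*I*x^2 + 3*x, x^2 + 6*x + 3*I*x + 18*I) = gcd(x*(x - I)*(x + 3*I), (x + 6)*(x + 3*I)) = x + 3*I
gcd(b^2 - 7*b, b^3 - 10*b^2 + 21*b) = b^2 - 7*b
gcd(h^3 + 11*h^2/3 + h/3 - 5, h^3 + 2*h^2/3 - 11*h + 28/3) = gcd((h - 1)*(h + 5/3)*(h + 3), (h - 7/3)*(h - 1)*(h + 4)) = h - 1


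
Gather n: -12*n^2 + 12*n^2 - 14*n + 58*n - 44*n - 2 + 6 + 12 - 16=0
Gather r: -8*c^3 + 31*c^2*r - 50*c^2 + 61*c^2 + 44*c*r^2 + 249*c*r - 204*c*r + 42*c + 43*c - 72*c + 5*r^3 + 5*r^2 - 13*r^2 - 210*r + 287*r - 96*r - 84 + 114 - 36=-8*c^3 + 11*c^2 + 13*c + 5*r^3 + r^2*(44*c - 8) + r*(31*c^2 + 45*c - 19) - 6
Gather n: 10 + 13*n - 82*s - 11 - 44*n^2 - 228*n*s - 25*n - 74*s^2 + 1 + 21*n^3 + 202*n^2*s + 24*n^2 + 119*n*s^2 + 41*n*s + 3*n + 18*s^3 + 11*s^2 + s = 21*n^3 + n^2*(202*s - 20) + n*(119*s^2 - 187*s - 9) + 18*s^3 - 63*s^2 - 81*s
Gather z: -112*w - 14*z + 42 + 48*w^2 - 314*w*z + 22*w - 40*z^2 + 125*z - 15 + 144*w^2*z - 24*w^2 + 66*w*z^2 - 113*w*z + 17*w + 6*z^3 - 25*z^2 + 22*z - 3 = 24*w^2 - 73*w + 6*z^3 + z^2*(66*w - 65) + z*(144*w^2 - 427*w + 133) + 24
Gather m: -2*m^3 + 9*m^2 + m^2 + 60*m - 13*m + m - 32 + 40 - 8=-2*m^3 + 10*m^2 + 48*m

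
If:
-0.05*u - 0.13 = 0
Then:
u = -2.60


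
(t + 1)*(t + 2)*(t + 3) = t^3 + 6*t^2 + 11*t + 6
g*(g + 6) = g^2 + 6*g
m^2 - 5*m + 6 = (m - 3)*(m - 2)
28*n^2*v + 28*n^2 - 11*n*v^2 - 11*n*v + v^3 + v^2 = (-7*n + v)*(-4*n + v)*(v + 1)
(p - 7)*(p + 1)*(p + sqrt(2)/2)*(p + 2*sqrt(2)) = p^4 - 6*p^3 + 5*sqrt(2)*p^3/2 - 15*sqrt(2)*p^2 - 5*p^2 - 35*sqrt(2)*p/2 - 12*p - 14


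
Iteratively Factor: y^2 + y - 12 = (y + 4)*(y - 3)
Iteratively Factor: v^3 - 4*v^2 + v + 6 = (v + 1)*(v^2 - 5*v + 6) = (v - 3)*(v + 1)*(v - 2)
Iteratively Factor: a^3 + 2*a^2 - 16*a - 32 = (a + 2)*(a^2 - 16) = (a - 4)*(a + 2)*(a + 4)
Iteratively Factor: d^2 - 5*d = (d)*(d - 5)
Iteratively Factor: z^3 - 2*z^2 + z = (z - 1)*(z^2 - z) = z*(z - 1)*(z - 1)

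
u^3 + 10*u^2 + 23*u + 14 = (u + 1)*(u + 2)*(u + 7)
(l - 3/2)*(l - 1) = l^2 - 5*l/2 + 3/2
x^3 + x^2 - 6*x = x*(x - 2)*(x + 3)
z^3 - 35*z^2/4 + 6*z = z*(z - 8)*(z - 3/4)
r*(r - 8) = r^2 - 8*r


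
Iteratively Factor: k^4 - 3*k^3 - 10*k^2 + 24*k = (k + 3)*(k^3 - 6*k^2 + 8*k) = k*(k + 3)*(k^2 - 6*k + 8) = k*(k - 4)*(k + 3)*(k - 2)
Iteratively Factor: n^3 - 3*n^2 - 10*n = (n - 5)*(n^2 + 2*n) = n*(n - 5)*(n + 2)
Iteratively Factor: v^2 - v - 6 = (v + 2)*(v - 3)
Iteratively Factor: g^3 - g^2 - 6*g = (g)*(g^2 - g - 6) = g*(g - 3)*(g + 2)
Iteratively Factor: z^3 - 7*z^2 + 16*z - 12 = (z - 2)*(z^2 - 5*z + 6) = (z - 3)*(z - 2)*(z - 2)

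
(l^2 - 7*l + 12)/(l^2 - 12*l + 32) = (l - 3)/(l - 8)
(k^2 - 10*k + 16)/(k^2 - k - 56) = (k - 2)/(k + 7)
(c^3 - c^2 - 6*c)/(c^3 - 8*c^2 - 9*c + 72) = c*(c + 2)/(c^2 - 5*c - 24)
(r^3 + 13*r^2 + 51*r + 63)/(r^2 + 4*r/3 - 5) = 3*(r^2 + 10*r + 21)/(3*r - 5)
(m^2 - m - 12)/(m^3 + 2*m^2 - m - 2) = (m^2 - m - 12)/(m^3 + 2*m^2 - m - 2)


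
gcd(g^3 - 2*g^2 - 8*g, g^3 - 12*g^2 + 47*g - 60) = g - 4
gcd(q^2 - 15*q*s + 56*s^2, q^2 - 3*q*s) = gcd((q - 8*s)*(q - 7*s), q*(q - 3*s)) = 1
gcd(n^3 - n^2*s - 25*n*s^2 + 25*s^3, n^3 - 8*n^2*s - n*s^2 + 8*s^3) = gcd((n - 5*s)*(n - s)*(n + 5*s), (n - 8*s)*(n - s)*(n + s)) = -n + s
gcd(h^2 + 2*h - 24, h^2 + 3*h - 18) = h + 6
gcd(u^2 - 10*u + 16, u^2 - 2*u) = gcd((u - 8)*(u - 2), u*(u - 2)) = u - 2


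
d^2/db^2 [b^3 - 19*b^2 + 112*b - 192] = 6*b - 38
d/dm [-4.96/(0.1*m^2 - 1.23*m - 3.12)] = (0.992*m - 6.1008)/(-0.1*m^2 + 1.23*m + 3.12)^2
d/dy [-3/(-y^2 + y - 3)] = 3*(1 - 2*y)/(y^2 - y + 3)^2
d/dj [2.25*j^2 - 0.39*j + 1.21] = 4.5*j - 0.39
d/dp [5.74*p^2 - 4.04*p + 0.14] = 11.48*p - 4.04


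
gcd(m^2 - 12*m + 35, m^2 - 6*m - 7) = m - 7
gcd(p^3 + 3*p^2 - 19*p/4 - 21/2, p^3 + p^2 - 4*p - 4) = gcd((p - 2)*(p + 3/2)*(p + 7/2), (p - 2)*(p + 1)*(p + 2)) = p - 2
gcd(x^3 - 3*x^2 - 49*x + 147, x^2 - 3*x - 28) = x - 7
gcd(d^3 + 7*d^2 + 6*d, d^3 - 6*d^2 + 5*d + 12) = d + 1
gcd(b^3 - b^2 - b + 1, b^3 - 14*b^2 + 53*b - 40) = b - 1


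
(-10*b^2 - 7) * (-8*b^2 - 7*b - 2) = 80*b^4 + 70*b^3 + 76*b^2 + 49*b + 14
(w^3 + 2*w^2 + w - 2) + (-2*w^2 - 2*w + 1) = w^3 - w - 1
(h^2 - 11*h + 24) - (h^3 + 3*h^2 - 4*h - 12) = -h^3 - 2*h^2 - 7*h + 36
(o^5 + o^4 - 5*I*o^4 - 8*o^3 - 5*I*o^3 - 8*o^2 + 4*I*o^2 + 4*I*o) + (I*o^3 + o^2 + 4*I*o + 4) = o^5 + o^4 - 5*I*o^4 - 8*o^3 - 4*I*o^3 - 7*o^2 + 4*I*o^2 + 8*I*o + 4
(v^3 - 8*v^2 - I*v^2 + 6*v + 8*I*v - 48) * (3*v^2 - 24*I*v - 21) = 3*v^5 - 24*v^4 - 27*I*v^4 - 27*v^3 + 216*I*v^3 + 216*v^2 - 123*I*v^2 - 126*v + 984*I*v + 1008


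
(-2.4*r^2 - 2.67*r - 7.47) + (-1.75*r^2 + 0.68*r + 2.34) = -4.15*r^2 - 1.99*r - 5.13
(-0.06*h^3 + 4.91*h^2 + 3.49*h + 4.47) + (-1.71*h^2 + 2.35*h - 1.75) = -0.06*h^3 + 3.2*h^2 + 5.84*h + 2.72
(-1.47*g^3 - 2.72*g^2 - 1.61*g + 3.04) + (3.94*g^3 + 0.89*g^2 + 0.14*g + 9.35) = 2.47*g^3 - 1.83*g^2 - 1.47*g + 12.39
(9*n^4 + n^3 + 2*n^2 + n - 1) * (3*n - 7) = 27*n^5 - 60*n^4 - n^3 - 11*n^2 - 10*n + 7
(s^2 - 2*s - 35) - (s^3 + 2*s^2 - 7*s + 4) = -s^3 - s^2 + 5*s - 39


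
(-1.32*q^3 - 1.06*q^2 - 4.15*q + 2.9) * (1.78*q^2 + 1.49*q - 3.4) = -2.3496*q^5 - 3.8536*q^4 - 4.4784*q^3 + 2.5825*q^2 + 18.431*q - 9.86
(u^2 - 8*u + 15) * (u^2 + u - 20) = u^4 - 7*u^3 - 13*u^2 + 175*u - 300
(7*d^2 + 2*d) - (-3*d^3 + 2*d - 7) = 3*d^3 + 7*d^2 + 7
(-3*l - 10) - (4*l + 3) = -7*l - 13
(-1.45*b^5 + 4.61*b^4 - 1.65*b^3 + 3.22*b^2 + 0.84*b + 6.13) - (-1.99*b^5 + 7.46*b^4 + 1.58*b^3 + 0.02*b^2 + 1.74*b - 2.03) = 0.54*b^5 - 2.85*b^4 - 3.23*b^3 + 3.2*b^2 - 0.9*b + 8.16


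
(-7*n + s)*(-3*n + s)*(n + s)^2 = 21*n^4 + 32*n^3*s + 2*n^2*s^2 - 8*n*s^3 + s^4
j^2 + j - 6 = (j - 2)*(j + 3)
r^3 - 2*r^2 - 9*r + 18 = (r - 3)*(r - 2)*(r + 3)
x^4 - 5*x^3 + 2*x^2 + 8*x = x*(x - 4)*(x - 2)*(x + 1)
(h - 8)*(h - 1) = h^2 - 9*h + 8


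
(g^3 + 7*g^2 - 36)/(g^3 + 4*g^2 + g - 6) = (g^2 + 4*g - 12)/(g^2 + g - 2)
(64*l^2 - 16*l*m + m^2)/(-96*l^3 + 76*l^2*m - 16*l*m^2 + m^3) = (-8*l + m)/(12*l^2 - 8*l*m + m^2)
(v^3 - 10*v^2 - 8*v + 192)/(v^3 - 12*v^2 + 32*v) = (v^2 - 2*v - 24)/(v*(v - 4))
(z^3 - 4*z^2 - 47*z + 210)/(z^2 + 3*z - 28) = (z^2 - 11*z + 30)/(z - 4)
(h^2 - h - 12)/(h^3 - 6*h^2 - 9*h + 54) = (h - 4)/(h^2 - 9*h + 18)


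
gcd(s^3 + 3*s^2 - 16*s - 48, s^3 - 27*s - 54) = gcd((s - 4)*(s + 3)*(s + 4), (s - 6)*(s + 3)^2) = s + 3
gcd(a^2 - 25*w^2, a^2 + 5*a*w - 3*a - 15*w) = a + 5*w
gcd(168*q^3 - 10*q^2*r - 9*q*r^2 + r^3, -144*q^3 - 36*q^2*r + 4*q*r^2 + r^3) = 24*q^2 + 2*q*r - r^2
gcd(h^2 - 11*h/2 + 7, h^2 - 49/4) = h - 7/2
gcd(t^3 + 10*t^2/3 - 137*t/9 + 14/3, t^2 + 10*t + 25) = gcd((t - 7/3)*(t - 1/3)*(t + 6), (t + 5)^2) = 1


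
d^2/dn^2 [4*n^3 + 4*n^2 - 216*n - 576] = 24*n + 8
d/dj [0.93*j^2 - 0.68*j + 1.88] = 1.86*j - 0.68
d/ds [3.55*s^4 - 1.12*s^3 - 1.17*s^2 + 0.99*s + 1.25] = 14.2*s^3 - 3.36*s^2 - 2.34*s + 0.99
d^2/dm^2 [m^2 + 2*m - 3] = 2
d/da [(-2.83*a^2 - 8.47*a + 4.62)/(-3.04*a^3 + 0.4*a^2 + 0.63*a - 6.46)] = (-8.6032*a^4 - 51.4976*a^3 + 43.7395*a^2 + 32.8676*a + 51.8056)/(9.2416*a^6 - 2.432*a^5 - 3.6704*a^4 + 39.7808*a^3 - 4.7711*a^2 - 8.1396*a + 41.7316)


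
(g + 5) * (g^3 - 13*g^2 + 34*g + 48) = g^4 - 8*g^3 - 31*g^2 + 218*g + 240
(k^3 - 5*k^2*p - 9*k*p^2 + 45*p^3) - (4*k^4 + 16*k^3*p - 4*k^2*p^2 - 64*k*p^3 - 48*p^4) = -4*k^4 - 16*k^3*p + k^3 + 4*k^2*p^2 - 5*k^2*p + 64*k*p^3 - 9*k*p^2 + 48*p^4 + 45*p^3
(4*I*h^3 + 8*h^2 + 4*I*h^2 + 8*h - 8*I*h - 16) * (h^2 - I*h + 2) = 4*I*h^5 + 12*h^4 + 4*I*h^4 + 12*h^3 - 8*I*h^3 - 8*h^2 + 16*h - 32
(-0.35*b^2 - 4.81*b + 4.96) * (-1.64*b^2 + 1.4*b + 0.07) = 0.574*b^4 + 7.3984*b^3 - 14.8929*b^2 + 6.6073*b + 0.3472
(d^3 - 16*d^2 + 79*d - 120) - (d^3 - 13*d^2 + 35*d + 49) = -3*d^2 + 44*d - 169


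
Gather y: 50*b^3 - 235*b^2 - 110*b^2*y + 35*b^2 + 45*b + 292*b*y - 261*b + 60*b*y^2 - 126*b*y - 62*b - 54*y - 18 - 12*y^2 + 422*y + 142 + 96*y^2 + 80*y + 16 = 50*b^3 - 200*b^2 - 278*b + y^2*(60*b + 84) + y*(-110*b^2 + 166*b + 448) + 140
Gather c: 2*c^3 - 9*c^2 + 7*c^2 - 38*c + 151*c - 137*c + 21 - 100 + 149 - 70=2*c^3 - 2*c^2 - 24*c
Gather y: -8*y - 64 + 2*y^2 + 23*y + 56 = 2*y^2 + 15*y - 8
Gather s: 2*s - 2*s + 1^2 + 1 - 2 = 0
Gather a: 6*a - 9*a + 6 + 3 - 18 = -3*a - 9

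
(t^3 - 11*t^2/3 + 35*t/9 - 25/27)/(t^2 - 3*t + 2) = (27*t^3 - 99*t^2 + 105*t - 25)/(27*(t^2 - 3*t + 2))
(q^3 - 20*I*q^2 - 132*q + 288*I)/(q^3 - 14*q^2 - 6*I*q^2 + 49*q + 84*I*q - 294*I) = (q^2 - 14*I*q - 48)/(q^2 - 14*q + 49)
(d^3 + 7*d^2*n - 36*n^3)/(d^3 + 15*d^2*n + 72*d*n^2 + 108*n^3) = (d - 2*n)/(d + 6*n)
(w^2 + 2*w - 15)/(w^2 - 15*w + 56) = (w^2 + 2*w - 15)/(w^2 - 15*w + 56)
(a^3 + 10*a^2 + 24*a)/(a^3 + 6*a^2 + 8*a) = (a + 6)/(a + 2)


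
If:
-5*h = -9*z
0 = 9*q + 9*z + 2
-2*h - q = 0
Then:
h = 2/13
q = -4/13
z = 10/117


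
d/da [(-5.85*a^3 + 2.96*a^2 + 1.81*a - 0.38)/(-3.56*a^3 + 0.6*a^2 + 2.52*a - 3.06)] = (-7.105427357601e-15*a^5 + 7.02760000000001*a^4 - 16.5968*a^3 + 56.0178*a^2 - 17.6592*a - 4.581)/(12.6736*a^6 - 4.272*a^5 - 17.5824*a^4 + 24.8112*a^3 + 2.6784*a^2 - 15.4224*a + 9.3636)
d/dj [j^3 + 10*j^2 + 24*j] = 3*j^2 + 20*j + 24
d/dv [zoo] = 0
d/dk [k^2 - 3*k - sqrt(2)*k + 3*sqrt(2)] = 2*k - 3 - sqrt(2)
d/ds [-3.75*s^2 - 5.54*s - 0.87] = -7.5*s - 5.54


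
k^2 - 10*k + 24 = (k - 6)*(k - 4)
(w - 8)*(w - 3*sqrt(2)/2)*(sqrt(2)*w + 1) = sqrt(2)*w^3 - 8*sqrt(2)*w^2 - 2*w^2 - 3*sqrt(2)*w/2 + 16*w + 12*sqrt(2)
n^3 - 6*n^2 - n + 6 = (n - 6)*(n - 1)*(n + 1)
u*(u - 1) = u^2 - u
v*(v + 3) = v^2 + 3*v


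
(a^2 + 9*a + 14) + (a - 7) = a^2 + 10*a + 7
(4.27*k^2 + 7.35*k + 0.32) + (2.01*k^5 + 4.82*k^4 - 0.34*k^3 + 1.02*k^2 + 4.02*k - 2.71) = 2.01*k^5 + 4.82*k^4 - 0.34*k^3 + 5.29*k^2 + 11.37*k - 2.39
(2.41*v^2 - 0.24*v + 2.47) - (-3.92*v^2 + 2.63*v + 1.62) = 6.33*v^2 - 2.87*v + 0.85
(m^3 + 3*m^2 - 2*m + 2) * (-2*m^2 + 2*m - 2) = -2*m^5 - 4*m^4 + 8*m^3 - 14*m^2 + 8*m - 4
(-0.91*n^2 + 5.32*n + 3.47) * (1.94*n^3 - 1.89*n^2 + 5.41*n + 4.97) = -1.7654*n^5 + 12.0407*n^4 - 8.2461*n^3 + 17.7002*n^2 + 45.2131*n + 17.2459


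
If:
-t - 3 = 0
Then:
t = -3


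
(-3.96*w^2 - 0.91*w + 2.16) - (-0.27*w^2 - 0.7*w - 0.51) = -3.69*w^2 - 0.21*w + 2.67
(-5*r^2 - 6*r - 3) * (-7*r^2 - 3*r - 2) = 35*r^4 + 57*r^3 + 49*r^2 + 21*r + 6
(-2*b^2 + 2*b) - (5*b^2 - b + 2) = -7*b^2 + 3*b - 2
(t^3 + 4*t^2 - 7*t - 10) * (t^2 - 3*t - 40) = t^5 + t^4 - 59*t^3 - 149*t^2 + 310*t + 400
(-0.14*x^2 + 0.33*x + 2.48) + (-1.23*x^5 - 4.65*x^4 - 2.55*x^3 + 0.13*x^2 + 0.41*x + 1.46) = -1.23*x^5 - 4.65*x^4 - 2.55*x^3 - 0.01*x^2 + 0.74*x + 3.94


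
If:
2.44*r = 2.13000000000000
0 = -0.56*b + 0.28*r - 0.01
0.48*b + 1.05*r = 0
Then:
No Solution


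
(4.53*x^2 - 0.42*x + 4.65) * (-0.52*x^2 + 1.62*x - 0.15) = -2.3556*x^4 + 7.557*x^3 - 3.7779*x^2 + 7.596*x - 0.6975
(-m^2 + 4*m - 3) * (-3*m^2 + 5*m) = 3*m^4 - 17*m^3 + 29*m^2 - 15*m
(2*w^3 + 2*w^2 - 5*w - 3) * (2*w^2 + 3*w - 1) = 4*w^5 + 10*w^4 - 6*w^3 - 23*w^2 - 4*w + 3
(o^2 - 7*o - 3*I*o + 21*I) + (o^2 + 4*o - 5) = 2*o^2 - 3*o - 3*I*o - 5 + 21*I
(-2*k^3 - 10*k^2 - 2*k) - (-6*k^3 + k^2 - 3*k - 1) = 4*k^3 - 11*k^2 + k + 1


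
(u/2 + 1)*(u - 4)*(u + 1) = u^3/2 - u^2/2 - 5*u - 4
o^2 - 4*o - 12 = (o - 6)*(o + 2)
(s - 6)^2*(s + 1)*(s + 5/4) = s^4 - 39*s^3/4 + 41*s^2/4 + 66*s + 45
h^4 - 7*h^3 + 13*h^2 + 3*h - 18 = (h - 3)^2*(h - 2)*(h + 1)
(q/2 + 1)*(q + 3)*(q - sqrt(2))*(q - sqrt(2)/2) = q^4/2 - 3*sqrt(2)*q^3/4 + 5*q^3/2 - 15*sqrt(2)*q^2/4 + 7*q^2/2 - 9*sqrt(2)*q/2 + 5*q/2 + 3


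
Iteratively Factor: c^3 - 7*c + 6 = (c - 1)*(c^2 + c - 6) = (c - 1)*(c + 3)*(c - 2)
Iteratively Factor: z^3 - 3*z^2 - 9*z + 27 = (z - 3)*(z^2 - 9) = (z - 3)*(z + 3)*(z - 3)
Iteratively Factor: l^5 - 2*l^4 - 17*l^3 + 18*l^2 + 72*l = (l + 2)*(l^4 - 4*l^3 - 9*l^2 + 36*l) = (l + 2)*(l + 3)*(l^3 - 7*l^2 + 12*l) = (l - 4)*(l + 2)*(l + 3)*(l^2 - 3*l) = l*(l - 4)*(l + 2)*(l + 3)*(l - 3)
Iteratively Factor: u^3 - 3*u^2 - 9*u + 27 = (u - 3)*(u^2 - 9) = (u - 3)*(u + 3)*(u - 3)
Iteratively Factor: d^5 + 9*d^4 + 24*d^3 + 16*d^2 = (d + 1)*(d^4 + 8*d^3 + 16*d^2) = d*(d + 1)*(d^3 + 8*d^2 + 16*d) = d*(d + 1)*(d + 4)*(d^2 + 4*d) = d^2*(d + 1)*(d + 4)*(d + 4)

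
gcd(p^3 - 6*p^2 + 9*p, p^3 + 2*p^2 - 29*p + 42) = p - 3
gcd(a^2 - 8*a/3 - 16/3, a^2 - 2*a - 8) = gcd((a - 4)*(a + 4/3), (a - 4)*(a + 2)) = a - 4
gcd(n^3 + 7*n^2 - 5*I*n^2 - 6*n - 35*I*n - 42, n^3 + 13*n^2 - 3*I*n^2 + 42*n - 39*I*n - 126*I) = n^2 + n*(7 - 3*I) - 21*I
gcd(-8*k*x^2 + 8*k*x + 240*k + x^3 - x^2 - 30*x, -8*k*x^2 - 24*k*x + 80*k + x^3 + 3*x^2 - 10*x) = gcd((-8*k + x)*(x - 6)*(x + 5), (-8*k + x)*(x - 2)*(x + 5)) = -8*k*x - 40*k + x^2 + 5*x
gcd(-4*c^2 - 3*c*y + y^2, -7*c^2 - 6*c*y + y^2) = c + y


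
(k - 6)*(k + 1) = k^2 - 5*k - 6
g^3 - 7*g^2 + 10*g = g*(g - 5)*(g - 2)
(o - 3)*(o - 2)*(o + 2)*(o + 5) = o^4 + 2*o^3 - 19*o^2 - 8*o + 60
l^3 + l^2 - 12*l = l*(l - 3)*(l + 4)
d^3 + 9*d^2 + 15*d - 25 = (d - 1)*(d + 5)^2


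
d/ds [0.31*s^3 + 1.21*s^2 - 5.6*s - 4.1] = 0.93*s^2 + 2.42*s - 5.6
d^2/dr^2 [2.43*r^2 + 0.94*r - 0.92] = 4.86000000000000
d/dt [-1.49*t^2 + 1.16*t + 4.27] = 1.16 - 2.98*t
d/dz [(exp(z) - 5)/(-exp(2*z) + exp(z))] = (exp(2*z) - 10*exp(z) + 5)*exp(-z)/(exp(2*z) - 2*exp(z) + 1)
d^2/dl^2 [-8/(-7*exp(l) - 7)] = 8*(exp(l) - 1)*exp(l)/(7*(exp(l) + 1)^3)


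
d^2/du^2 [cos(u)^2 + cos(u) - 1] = -cos(u) - 2*cos(2*u)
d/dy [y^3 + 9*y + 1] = 3*y^2 + 9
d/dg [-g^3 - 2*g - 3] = -3*g^2 - 2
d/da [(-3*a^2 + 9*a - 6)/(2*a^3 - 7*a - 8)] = 3*((2*a - 3)*(-2*a^3 + 7*a + 8) + (6*a^2 - 7)*(a^2 - 3*a + 2))/(-2*a^3 + 7*a + 8)^2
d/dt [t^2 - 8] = 2*t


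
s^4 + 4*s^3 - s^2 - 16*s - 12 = (s - 2)*(s + 1)*(s + 2)*(s + 3)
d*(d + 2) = d^2 + 2*d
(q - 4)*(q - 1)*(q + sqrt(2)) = q^3 - 5*q^2 + sqrt(2)*q^2 - 5*sqrt(2)*q + 4*q + 4*sqrt(2)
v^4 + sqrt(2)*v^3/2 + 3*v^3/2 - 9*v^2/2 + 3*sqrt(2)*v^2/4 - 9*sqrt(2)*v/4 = v*(v - 3/2)*(v + 3)*(v + sqrt(2)/2)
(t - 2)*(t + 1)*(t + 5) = t^3 + 4*t^2 - 7*t - 10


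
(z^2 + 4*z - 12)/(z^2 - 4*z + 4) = (z + 6)/(z - 2)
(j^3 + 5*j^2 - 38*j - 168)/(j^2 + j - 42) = j + 4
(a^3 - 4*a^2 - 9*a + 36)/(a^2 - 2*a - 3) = (a^2 - a - 12)/(a + 1)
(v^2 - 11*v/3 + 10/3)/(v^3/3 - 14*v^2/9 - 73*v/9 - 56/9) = 3*(-3*v^2 + 11*v - 10)/(-3*v^3 + 14*v^2 + 73*v + 56)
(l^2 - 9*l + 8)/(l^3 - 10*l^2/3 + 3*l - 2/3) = 3*(l - 8)/(3*l^2 - 7*l + 2)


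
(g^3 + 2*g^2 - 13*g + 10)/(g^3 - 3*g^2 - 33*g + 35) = (g - 2)/(g - 7)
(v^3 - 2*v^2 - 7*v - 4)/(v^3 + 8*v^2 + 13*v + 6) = (v - 4)/(v + 6)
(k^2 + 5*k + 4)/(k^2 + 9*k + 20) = (k + 1)/(k + 5)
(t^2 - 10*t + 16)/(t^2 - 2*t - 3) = (-t^2 + 10*t - 16)/(-t^2 + 2*t + 3)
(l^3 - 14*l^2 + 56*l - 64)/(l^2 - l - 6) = (-l^3 + 14*l^2 - 56*l + 64)/(-l^2 + l + 6)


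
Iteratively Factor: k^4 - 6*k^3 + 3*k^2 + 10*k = (k + 1)*(k^3 - 7*k^2 + 10*k) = k*(k + 1)*(k^2 - 7*k + 10) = k*(k - 2)*(k + 1)*(k - 5)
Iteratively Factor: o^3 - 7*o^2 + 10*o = (o - 5)*(o^2 - 2*o) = (o - 5)*(o - 2)*(o)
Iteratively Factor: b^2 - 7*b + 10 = (b - 5)*(b - 2)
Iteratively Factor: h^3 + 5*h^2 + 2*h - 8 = (h - 1)*(h^2 + 6*h + 8) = (h - 1)*(h + 4)*(h + 2)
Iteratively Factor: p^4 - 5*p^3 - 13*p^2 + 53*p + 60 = (p - 4)*(p^3 - p^2 - 17*p - 15) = (p - 4)*(p + 1)*(p^2 - 2*p - 15) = (p - 4)*(p + 1)*(p + 3)*(p - 5)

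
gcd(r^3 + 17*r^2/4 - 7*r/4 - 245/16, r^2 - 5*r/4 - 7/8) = r - 7/4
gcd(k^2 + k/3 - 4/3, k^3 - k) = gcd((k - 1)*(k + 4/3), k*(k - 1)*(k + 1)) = k - 1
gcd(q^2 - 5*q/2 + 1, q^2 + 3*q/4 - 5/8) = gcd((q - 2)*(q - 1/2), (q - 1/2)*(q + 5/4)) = q - 1/2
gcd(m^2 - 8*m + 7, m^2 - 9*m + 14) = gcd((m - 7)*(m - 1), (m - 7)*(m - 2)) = m - 7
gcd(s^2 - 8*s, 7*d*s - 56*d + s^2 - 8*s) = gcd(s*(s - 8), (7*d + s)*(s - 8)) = s - 8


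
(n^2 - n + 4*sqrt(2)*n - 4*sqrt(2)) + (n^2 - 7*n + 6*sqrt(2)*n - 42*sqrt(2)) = 2*n^2 - 8*n + 10*sqrt(2)*n - 46*sqrt(2)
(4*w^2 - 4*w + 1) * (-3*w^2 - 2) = -12*w^4 + 12*w^3 - 11*w^2 + 8*w - 2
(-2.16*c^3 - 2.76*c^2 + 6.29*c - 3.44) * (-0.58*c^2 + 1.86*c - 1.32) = 1.2528*c^5 - 2.4168*c^4 - 5.9306*c^3 + 17.3378*c^2 - 14.7012*c + 4.5408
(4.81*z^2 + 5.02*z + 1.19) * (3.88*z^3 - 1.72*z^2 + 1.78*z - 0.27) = 18.6628*z^5 + 11.2044*z^4 + 4.5446*z^3 + 5.5901*z^2 + 0.7628*z - 0.3213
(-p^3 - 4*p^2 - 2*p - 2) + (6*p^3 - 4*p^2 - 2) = 5*p^3 - 8*p^2 - 2*p - 4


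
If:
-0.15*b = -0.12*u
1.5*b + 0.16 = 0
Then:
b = -0.11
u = -0.13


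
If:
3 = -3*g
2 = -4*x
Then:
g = -1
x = -1/2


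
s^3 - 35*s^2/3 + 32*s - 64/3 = (s - 8)*(s - 8/3)*(s - 1)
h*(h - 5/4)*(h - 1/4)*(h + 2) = h^4 + h^3/2 - 43*h^2/16 + 5*h/8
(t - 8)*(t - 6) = t^2 - 14*t + 48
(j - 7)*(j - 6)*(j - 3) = j^3 - 16*j^2 + 81*j - 126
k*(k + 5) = k^2 + 5*k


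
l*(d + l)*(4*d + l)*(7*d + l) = 28*d^3*l + 39*d^2*l^2 + 12*d*l^3 + l^4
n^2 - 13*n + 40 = (n - 8)*(n - 5)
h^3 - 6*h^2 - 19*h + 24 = (h - 8)*(h - 1)*(h + 3)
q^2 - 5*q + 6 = (q - 3)*(q - 2)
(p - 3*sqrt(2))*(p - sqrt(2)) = p^2 - 4*sqrt(2)*p + 6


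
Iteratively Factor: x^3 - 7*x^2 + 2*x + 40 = (x + 2)*(x^2 - 9*x + 20) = (x - 5)*(x + 2)*(x - 4)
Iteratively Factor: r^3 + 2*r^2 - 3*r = (r - 1)*(r^2 + 3*r) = r*(r - 1)*(r + 3)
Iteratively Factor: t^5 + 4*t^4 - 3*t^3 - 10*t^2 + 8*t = (t - 1)*(t^4 + 5*t^3 + 2*t^2 - 8*t) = (t - 1)*(t + 4)*(t^3 + t^2 - 2*t) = (t - 1)^2*(t + 4)*(t^2 + 2*t) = (t - 1)^2*(t + 2)*(t + 4)*(t)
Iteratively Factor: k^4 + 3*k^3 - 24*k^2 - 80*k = (k)*(k^3 + 3*k^2 - 24*k - 80) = k*(k + 4)*(k^2 - k - 20) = k*(k + 4)^2*(k - 5)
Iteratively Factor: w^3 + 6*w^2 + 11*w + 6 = (w + 3)*(w^2 + 3*w + 2) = (w + 2)*(w + 3)*(w + 1)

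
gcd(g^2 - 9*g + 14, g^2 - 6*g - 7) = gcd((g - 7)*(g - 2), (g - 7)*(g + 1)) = g - 7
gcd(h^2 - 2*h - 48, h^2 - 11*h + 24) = h - 8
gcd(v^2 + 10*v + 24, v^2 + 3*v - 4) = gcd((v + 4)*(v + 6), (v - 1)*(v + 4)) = v + 4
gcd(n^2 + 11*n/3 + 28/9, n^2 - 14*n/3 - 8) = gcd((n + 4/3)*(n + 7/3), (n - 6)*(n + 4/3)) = n + 4/3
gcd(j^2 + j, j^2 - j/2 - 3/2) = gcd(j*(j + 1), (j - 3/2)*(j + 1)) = j + 1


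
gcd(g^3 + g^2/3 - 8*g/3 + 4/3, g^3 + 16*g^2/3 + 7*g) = 1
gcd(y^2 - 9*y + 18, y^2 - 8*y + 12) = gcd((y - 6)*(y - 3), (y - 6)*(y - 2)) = y - 6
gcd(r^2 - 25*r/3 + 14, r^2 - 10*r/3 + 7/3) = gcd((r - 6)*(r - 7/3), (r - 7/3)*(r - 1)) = r - 7/3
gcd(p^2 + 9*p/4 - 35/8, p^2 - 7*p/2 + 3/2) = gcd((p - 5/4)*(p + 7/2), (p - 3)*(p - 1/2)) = 1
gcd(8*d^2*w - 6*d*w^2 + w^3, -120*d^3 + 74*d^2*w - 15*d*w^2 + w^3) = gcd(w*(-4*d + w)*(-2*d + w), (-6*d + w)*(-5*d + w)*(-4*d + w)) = -4*d + w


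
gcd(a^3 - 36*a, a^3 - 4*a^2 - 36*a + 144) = a^2 - 36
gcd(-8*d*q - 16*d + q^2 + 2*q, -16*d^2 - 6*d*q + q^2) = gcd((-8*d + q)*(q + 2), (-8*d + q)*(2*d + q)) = -8*d + q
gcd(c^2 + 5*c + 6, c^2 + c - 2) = c + 2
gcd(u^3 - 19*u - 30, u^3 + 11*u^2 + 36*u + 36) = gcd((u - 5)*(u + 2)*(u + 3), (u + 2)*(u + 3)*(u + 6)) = u^2 + 5*u + 6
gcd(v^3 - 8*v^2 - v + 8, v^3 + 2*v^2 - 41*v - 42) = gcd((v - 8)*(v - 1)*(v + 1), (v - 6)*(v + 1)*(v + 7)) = v + 1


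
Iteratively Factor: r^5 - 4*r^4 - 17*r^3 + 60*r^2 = (r + 4)*(r^4 - 8*r^3 + 15*r^2) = (r - 3)*(r + 4)*(r^3 - 5*r^2) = r*(r - 3)*(r + 4)*(r^2 - 5*r) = r^2*(r - 3)*(r + 4)*(r - 5)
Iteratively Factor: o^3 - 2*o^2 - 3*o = (o + 1)*(o^2 - 3*o) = o*(o + 1)*(o - 3)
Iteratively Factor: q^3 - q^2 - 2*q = (q + 1)*(q^2 - 2*q) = q*(q + 1)*(q - 2)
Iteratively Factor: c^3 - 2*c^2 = (c - 2)*(c^2) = c*(c - 2)*(c)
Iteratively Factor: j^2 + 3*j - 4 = (j - 1)*(j + 4)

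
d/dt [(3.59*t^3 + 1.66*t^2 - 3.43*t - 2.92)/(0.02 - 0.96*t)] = (-6.8928*t^3 - 1.3782*t^2 + 0.0663999999999998*t - 2.8718)/(0.9216*t^2 - 0.0384*t + 0.0004)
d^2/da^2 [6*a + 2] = 0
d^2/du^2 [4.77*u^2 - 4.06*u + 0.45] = 9.54000000000000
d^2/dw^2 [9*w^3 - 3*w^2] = 54*w - 6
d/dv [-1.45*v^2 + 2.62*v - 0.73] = 2.62 - 2.9*v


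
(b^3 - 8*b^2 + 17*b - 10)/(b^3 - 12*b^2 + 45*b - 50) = (b - 1)/(b - 5)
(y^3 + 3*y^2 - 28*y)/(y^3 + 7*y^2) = (y - 4)/y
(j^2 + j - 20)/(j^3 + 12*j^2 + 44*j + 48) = (j^2 + j - 20)/(j^3 + 12*j^2 + 44*j + 48)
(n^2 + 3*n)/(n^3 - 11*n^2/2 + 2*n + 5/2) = 2*n*(n + 3)/(2*n^3 - 11*n^2 + 4*n + 5)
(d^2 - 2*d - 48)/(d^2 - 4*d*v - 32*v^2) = (-d^2 + 2*d + 48)/(-d^2 + 4*d*v + 32*v^2)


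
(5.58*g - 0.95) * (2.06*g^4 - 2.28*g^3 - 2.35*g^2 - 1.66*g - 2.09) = 11.4948*g^5 - 14.6794*g^4 - 10.947*g^3 - 7.0303*g^2 - 10.0852*g + 1.9855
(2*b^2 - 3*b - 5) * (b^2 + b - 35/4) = 2*b^4 - b^3 - 51*b^2/2 + 85*b/4 + 175/4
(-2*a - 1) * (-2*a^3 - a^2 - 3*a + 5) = 4*a^4 + 4*a^3 + 7*a^2 - 7*a - 5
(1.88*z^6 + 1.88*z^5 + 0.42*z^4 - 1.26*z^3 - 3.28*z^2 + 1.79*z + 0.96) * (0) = 0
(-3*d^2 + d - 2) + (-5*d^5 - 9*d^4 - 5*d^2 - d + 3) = -5*d^5 - 9*d^4 - 8*d^2 + 1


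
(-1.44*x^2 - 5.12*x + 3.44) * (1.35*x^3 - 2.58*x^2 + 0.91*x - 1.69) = -1.944*x^5 - 3.1968*x^4 + 16.5432*x^3 - 11.1008*x^2 + 11.7832*x - 5.8136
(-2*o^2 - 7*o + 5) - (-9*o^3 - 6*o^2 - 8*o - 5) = 9*o^3 + 4*o^2 + o + 10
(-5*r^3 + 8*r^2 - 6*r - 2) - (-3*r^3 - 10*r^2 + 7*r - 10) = -2*r^3 + 18*r^2 - 13*r + 8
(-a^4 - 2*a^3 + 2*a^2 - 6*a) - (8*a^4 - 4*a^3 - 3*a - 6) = -9*a^4 + 2*a^3 + 2*a^2 - 3*a + 6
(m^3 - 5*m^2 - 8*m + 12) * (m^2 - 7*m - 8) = m^5 - 12*m^4 + 19*m^3 + 108*m^2 - 20*m - 96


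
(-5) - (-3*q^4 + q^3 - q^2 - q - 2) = 3*q^4 - q^3 + q^2 + q - 3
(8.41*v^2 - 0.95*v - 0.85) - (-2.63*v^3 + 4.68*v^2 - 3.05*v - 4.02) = 2.63*v^3 + 3.73*v^2 + 2.1*v + 3.17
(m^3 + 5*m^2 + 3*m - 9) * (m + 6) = m^4 + 11*m^3 + 33*m^2 + 9*m - 54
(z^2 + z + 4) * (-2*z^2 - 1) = -2*z^4 - 2*z^3 - 9*z^2 - z - 4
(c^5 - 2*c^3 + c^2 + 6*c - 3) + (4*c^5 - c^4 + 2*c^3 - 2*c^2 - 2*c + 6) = 5*c^5 - c^4 - c^2 + 4*c + 3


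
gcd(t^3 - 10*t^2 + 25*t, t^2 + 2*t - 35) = t - 5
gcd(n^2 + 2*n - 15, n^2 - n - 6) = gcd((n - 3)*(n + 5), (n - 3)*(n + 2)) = n - 3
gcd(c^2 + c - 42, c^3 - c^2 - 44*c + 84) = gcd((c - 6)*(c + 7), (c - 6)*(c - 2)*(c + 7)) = c^2 + c - 42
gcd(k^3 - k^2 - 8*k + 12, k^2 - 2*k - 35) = 1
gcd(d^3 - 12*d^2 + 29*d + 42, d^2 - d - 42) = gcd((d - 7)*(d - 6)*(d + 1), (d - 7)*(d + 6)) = d - 7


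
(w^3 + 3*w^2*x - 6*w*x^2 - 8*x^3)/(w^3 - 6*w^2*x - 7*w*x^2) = (-w^2 - 2*w*x + 8*x^2)/(w*(-w + 7*x))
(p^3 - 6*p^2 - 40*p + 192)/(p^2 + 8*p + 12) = (p^2 - 12*p + 32)/(p + 2)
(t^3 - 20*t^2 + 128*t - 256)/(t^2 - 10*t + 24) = (t^2 - 16*t + 64)/(t - 6)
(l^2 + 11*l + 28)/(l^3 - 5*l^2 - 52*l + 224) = (l + 4)/(l^2 - 12*l + 32)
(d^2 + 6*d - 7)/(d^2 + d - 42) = (d - 1)/(d - 6)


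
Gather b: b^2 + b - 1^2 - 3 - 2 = b^2 + b - 6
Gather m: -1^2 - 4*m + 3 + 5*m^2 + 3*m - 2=5*m^2 - m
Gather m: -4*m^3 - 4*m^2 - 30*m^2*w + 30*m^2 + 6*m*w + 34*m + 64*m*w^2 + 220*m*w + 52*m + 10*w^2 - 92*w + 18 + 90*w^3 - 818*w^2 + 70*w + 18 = -4*m^3 + m^2*(26 - 30*w) + m*(64*w^2 + 226*w + 86) + 90*w^3 - 808*w^2 - 22*w + 36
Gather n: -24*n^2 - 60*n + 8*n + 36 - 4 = -24*n^2 - 52*n + 32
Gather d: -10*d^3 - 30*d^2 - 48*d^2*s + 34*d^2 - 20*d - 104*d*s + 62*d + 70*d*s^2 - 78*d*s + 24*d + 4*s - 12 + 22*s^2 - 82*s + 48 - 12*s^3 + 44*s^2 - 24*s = -10*d^3 + d^2*(4 - 48*s) + d*(70*s^2 - 182*s + 66) - 12*s^3 + 66*s^2 - 102*s + 36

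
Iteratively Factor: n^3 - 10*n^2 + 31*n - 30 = (n - 3)*(n^2 - 7*n + 10) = (n - 3)*(n - 2)*(n - 5)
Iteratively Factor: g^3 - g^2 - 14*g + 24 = (g + 4)*(g^2 - 5*g + 6) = (g - 3)*(g + 4)*(g - 2)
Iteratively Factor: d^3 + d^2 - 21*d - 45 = (d + 3)*(d^2 - 2*d - 15) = (d - 5)*(d + 3)*(d + 3)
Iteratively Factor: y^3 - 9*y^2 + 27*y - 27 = (y - 3)*(y^2 - 6*y + 9) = (y - 3)^2*(y - 3)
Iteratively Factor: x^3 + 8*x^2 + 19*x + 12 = (x + 4)*(x^2 + 4*x + 3) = (x + 1)*(x + 4)*(x + 3)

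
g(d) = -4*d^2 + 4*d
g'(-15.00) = 124.00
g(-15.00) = -960.00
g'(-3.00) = 28.00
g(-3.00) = -48.00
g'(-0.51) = 8.08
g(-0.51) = -3.08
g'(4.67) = -33.36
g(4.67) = -68.56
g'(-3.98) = 35.84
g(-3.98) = -79.28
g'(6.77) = -50.16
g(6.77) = -156.25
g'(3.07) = -20.56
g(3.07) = -25.42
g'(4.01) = -28.08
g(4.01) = -48.28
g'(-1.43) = 15.44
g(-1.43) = -13.90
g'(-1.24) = 13.92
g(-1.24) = -11.11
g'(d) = 4 - 8*d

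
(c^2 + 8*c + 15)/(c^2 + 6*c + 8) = (c^2 + 8*c + 15)/(c^2 + 6*c + 8)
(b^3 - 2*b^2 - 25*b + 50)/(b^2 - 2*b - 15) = (b^2 + 3*b - 10)/(b + 3)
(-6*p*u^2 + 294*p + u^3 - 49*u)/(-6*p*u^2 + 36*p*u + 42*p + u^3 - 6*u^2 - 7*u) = (u + 7)/(u + 1)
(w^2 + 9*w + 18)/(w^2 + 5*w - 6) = (w + 3)/(w - 1)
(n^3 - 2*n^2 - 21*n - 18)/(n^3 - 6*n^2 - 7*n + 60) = (n^2 - 5*n - 6)/(n^2 - 9*n + 20)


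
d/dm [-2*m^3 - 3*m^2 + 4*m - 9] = -6*m^2 - 6*m + 4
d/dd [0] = 0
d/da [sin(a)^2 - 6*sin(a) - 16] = 2*(sin(a) - 3)*cos(a)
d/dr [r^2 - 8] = 2*r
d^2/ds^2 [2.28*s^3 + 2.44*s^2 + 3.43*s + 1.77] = 13.68*s + 4.88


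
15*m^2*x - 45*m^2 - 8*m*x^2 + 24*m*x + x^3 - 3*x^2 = (-5*m + x)*(-3*m + x)*(x - 3)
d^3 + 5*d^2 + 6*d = d*(d + 2)*(d + 3)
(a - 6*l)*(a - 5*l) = a^2 - 11*a*l + 30*l^2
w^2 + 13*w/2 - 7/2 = (w - 1/2)*(w + 7)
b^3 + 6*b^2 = b^2*(b + 6)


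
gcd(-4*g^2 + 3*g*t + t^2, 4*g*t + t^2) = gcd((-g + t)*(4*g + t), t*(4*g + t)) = 4*g + t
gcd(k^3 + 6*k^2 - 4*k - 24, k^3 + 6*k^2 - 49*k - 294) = k + 6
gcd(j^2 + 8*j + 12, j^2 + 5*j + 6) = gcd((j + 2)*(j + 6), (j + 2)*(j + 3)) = j + 2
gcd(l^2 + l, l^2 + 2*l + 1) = l + 1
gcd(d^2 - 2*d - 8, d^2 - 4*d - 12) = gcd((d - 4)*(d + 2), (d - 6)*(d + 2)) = d + 2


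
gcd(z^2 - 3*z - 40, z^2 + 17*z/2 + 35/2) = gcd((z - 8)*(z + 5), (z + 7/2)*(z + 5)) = z + 5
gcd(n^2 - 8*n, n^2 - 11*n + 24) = n - 8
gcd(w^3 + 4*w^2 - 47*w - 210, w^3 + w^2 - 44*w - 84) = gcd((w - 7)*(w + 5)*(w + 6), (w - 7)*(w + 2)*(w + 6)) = w^2 - w - 42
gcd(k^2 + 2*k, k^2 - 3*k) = k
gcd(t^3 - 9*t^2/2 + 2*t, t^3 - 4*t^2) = t^2 - 4*t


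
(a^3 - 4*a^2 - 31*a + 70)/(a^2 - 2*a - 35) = a - 2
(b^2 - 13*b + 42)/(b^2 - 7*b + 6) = (b - 7)/(b - 1)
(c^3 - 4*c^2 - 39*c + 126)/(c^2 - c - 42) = c - 3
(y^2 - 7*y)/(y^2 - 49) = y/(y + 7)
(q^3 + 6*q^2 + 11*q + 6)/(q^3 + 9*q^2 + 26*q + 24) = (q + 1)/(q + 4)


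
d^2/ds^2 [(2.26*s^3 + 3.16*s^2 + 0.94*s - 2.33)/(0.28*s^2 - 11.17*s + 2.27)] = (-2.22044604925031e-16*s^5 + 1.4210854715202e-14*s^4 + 580.996339999999*s^3 - 356.973012*s^2 + 110.012388*s - 498.225758)/(0.021952*s^6 - 2.627184*s^5 + 105.33978*s^4 - 1436.266525*s^3 + 854.004645*s^2 - 172.673679*s + 11.697083)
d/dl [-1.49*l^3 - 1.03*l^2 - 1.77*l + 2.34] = -4.47*l^2 - 2.06*l - 1.77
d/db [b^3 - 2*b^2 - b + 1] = 3*b^2 - 4*b - 1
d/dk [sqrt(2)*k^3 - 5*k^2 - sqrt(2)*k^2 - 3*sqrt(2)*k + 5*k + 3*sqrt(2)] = 3*sqrt(2)*k^2 - 10*k - 2*sqrt(2)*k - 3*sqrt(2) + 5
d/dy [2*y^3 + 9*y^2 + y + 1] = 6*y^2 + 18*y + 1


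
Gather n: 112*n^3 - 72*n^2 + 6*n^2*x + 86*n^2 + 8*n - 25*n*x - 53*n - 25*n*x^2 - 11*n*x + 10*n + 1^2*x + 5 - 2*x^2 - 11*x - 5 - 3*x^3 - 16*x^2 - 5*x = 112*n^3 + n^2*(6*x + 14) + n*(-25*x^2 - 36*x - 35) - 3*x^3 - 18*x^2 - 15*x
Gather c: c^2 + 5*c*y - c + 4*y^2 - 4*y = c^2 + c*(5*y - 1) + 4*y^2 - 4*y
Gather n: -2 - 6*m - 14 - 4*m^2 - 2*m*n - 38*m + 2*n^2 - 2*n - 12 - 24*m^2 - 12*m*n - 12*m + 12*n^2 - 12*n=-28*m^2 - 56*m + 14*n^2 + n*(-14*m - 14) - 28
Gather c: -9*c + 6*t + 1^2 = -9*c + 6*t + 1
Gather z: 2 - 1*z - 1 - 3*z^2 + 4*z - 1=-3*z^2 + 3*z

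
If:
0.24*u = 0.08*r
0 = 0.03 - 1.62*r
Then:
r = 0.02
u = 0.01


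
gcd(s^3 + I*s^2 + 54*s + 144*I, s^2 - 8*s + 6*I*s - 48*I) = s + 6*I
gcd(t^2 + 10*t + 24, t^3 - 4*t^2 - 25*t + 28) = t + 4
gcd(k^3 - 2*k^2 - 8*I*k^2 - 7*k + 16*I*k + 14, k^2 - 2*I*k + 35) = k - 7*I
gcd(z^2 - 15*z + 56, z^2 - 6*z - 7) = z - 7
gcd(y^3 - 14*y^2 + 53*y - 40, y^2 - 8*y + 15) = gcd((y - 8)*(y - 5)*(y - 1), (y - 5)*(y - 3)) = y - 5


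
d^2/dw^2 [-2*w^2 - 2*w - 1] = -4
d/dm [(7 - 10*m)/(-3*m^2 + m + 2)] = (30*m^2 - 10*m - (6*m - 1)*(10*m - 7) - 20)/(-3*m^2 + m + 2)^2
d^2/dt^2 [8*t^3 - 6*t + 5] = 48*t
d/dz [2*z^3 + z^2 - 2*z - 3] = 6*z^2 + 2*z - 2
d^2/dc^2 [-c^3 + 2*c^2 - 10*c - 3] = 4 - 6*c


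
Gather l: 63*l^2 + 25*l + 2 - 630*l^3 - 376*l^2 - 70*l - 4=-630*l^3 - 313*l^2 - 45*l - 2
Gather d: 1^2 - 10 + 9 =0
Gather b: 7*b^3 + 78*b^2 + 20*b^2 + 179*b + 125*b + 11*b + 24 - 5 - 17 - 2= 7*b^3 + 98*b^2 + 315*b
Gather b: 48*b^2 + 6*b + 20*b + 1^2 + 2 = 48*b^2 + 26*b + 3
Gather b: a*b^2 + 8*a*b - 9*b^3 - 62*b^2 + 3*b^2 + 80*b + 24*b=-9*b^3 + b^2*(a - 59) + b*(8*a + 104)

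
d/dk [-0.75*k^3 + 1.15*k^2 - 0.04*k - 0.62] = -2.25*k^2 + 2.3*k - 0.04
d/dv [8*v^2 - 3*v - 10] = 16*v - 3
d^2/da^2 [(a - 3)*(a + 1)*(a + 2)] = 6*a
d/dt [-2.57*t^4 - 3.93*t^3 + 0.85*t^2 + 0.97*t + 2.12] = -10.28*t^3 - 11.79*t^2 + 1.7*t + 0.97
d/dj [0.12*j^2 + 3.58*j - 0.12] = 0.24*j + 3.58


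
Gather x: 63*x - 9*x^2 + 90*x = -9*x^2 + 153*x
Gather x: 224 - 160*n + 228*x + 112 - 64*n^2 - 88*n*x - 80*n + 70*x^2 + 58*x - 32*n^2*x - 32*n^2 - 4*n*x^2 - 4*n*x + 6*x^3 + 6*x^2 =-96*n^2 - 240*n + 6*x^3 + x^2*(76 - 4*n) + x*(-32*n^2 - 92*n + 286) + 336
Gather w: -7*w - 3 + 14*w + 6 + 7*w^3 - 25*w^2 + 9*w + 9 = 7*w^3 - 25*w^2 + 16*w + 12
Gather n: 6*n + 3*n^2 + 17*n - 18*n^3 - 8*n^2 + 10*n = -18*n^3 - 5*n^2 + 33*n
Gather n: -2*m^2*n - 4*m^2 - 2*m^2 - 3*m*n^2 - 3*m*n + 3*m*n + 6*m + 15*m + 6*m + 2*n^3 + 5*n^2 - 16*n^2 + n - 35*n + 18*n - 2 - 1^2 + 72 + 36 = -6*m^2 + 27*m + 2*n^3 + n^2*(-3*m - 11) + n*(-2*m^2 - 16) + 105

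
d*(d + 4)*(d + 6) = d^3 + 10*d^2 + 24*d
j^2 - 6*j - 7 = (j - 7)*(j + 1)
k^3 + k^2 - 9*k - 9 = (k - 3)*(k + 1)*(k + 3)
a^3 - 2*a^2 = a^2*(a - 2)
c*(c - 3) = c^2 - 3*c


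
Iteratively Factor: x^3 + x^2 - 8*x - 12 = (x - 3)*(x^2 + 4*x + 4) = (x - 3)*(x + 2)*(x + 2)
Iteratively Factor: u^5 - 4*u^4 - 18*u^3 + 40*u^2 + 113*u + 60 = (u + 1)*(u^4 - 5*u^3 - 13*u^2 + 53*u + 60) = (u + 1)*(u + 3)*(u^3 - 8*u^2 + 11*u + 20) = (u - 4)*(u + 1)*(u + 3)*(u^2 - 4*u - 5) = (u - 4)*(u + 1)^2*(u + 3)*(u - 5)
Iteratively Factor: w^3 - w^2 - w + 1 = (w + 1)*(w^2 - 2*w + 1) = (w - 1)*(w + 1)*(w - 1)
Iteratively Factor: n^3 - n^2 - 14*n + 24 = (n - 3)*(n^2 + 2*n - 8) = (n - 3)*(n - 2)*(n + 4)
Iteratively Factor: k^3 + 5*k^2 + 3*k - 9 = (k + 3)*(k^2 + 2*k - 3) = (k - 1)*(k + 3)*(k + 3)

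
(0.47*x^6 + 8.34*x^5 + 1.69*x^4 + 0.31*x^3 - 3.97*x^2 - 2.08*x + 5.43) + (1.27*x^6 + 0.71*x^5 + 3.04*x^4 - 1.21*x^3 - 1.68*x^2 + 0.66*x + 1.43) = 1.74*x^6 + 9.05*x^5 + 4.73*x^4 - 0.9*x^3 - 5.65*x^2 - 1.42*x + 6.86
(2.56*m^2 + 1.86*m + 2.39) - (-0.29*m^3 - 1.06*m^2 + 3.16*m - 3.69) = 0.29*m^3 + 3.62*m^2 - 1.3*m + 6.08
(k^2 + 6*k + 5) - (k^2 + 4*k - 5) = 2*k + 10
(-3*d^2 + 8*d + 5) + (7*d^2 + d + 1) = 4*d^2 + 9*d + 6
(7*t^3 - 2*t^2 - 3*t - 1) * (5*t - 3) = 35*t^4 - 31*t^3 - 9*t^2 + 4*t + 3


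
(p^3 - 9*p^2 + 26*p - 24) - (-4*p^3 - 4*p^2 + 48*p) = 5*p^3 - 5*p^2 - 22*p - 24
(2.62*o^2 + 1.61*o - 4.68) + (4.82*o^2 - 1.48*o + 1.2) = 7.44*o^2 + 0.13*o - 3.48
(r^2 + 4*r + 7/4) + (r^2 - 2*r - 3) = 2*r^2 + 2*r - 5/4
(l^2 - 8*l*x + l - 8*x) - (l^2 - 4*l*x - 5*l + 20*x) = -4*l*x + 6*l - 28*x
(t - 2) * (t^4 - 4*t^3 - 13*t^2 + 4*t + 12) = t^5 - 6*t^4 - 5*t^3 + 30*t^2 + 4*t - 24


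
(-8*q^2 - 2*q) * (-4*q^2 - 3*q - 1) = 32*q^4 + 32*q^3 + 14*q^2 + 2*q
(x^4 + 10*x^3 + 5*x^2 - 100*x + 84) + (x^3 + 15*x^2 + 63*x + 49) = x^4 + 11*x^3 + 20*x^2 - 37*x + 133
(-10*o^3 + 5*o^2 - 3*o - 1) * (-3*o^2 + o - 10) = 30*o^5 - 25*o^4 + 114*o^3 - 50*o^2 + 29*o + 10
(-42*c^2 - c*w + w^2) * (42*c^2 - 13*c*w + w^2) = -1764*c^4 + 504*c^3*w + 13*c^2*w^2 - 14*c*w^3 + w^4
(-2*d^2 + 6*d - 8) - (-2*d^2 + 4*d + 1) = 2*d - 9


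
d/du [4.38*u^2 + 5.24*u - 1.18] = 8.76*u + 5.24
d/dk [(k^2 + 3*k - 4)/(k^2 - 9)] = (-3*k^2 - 10*k - 27)/(k^4 - 18*k^2 + 81)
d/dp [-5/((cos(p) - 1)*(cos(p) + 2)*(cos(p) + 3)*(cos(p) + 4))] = -10*(37*cos(p)/2 + 6*cos(2*p) + cos(3*p)/2 + 5)*sin(p)/((cos(p) - 1)^2*(cos(p) + 2)^2*(cos(p) + 3)^2*(cos(p) + 4)^2)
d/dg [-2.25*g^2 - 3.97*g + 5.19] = -4.5*g - 3.97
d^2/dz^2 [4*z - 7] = 0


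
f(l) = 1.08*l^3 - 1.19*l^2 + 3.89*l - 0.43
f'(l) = 3.24*l^2 - 2.38*l + 3.89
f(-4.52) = -142.06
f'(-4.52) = 80.84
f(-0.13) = -0.96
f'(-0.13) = 4.25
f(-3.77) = -89.88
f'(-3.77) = 58.91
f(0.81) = 2.51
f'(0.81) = 4.09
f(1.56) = 6.84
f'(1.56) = 8.06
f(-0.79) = -4.78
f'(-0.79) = 7.79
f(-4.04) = -106.78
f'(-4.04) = 66.39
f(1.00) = 3.35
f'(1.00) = 4.75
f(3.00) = 29.69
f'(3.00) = 25.91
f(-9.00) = -919.15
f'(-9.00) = 287.75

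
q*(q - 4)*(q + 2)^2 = q^4 - 12*q^2 - 16*q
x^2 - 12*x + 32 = (x - 8)*(x - 4)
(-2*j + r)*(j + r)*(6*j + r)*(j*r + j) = -12*j^4*r - 12*j^4 - 8*j^3*r^2 - 8*j^3*r + 5*j^2*r^3 + 5*j^2*r^2 + j*r^4 + j*r^3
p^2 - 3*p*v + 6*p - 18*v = (p + 6)*(p - 3*v)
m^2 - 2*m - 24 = (m - 6)*(m + 4)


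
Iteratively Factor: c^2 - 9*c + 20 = (c - 4)*(c - 5)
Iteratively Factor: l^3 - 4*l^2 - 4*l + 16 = (l + 2)*(l^2 - 6*l + 8) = (l - 4)*(l + 2)*(l - 2)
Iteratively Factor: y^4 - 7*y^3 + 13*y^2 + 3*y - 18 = (y - 2)*(y^3 - 5*y^2 + 3*y + 9) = (y - 3)*(y - 2)*(y^2 - 2*y - 3) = (y - 3)*(y - 2)*(y + 1)*(y - 3)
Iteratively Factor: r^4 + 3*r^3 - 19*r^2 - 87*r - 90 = (r + 2)*(r^3 + r^2 - 21*r - 45) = (r + 2)*(r + 3)*(r^2 - 2*r - 15) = (r + 2)*(r + 3)^2*(r - 5)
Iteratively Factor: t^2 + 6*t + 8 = (t + 4)*(t + 2)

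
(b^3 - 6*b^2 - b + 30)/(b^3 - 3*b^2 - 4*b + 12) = (b - 5)/(b - 2)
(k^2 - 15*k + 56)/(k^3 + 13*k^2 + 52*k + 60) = (k^2 - 15*k + 56)/(k^3 + 13*k^2 + 52*k + 60)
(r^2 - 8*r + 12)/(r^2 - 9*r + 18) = (r - 2)/(r - 3)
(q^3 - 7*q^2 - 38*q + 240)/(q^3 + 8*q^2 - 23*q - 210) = (q - 8)/(q + 7)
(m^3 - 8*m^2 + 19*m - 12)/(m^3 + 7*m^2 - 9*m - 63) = (m^2 - 5*m + 4)/(m^2 + 10*m + 21)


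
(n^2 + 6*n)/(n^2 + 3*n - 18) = n/(n - 3)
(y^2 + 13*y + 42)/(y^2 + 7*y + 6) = (y + 7)/(y + 1)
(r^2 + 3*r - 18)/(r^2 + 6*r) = (r - 3)/r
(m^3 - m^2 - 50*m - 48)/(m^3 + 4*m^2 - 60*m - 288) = (m + 1)/(m + 6)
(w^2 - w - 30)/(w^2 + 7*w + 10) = (w - 6)/(w + 2)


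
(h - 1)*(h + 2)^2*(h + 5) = h^4 + 8*h^3 + 15*h^2 - 4*h - 20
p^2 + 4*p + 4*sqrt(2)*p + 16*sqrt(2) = (p + 4)*(p + 4*sqrt(2))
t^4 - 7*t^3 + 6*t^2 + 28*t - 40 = (t - 5)*(t - 2)^2*(t + 2)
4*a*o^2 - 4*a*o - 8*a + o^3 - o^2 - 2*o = (4*a + o)*(o - 2)*(o + 1)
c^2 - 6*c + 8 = (c - 4)*(c - 2)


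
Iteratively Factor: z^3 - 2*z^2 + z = (z)*(z^2 - 2*z + 1) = z*(z - 1)*(z - 1)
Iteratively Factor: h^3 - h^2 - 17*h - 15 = (h + 3)*(h^2 - 4*h - 5) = (h - 5)*(h + 3)*(h + 1)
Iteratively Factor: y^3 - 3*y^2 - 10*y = (y)*(y^2 - 3*y - 10) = y*(y - 5)*(y + 2)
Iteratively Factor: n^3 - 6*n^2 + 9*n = (n - 3)*(n^2 - 3*n) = n*(n - 3)*(n - 3)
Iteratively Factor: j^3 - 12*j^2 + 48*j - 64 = (j - 4)*(j^2 - 8*j + 16) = (j - 4)^2*(j - 4)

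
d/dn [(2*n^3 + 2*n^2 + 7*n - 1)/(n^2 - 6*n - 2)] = (2*n^4 - 24*n^3 - 31*n^2 - 6*n - 20)/(n^4 - 12*n^3 + 32*n^2 + 24*n + 4)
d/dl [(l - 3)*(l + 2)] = 2*l - 1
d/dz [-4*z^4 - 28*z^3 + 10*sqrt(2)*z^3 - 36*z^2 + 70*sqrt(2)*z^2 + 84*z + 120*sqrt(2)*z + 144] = -16*z^3 - 84*z^2 + 30*sqrt(2)*z^2 - 72*z + 140*sqrt(2)*z + 84 + 120*sqrt(2)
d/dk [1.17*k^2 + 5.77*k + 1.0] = 2.34*k + 5.77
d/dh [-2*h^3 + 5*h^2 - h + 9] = -6*h^2 + 10*h - 1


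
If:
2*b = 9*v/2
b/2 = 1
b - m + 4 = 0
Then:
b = 2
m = 6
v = 8/9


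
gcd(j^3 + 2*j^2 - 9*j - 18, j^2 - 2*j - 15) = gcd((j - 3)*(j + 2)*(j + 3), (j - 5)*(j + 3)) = j + 3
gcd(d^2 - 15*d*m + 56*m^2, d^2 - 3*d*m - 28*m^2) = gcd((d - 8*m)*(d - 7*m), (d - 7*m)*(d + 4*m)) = d - 7*m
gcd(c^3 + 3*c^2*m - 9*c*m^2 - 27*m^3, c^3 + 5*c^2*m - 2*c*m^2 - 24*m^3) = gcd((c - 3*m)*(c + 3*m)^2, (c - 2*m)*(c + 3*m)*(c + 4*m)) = c + 3*m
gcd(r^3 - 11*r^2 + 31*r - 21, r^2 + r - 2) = r - 1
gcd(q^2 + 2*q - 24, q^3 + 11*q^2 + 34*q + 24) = q + 6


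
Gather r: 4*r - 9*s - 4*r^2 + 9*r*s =-4*r^2 + r*(9*s + 4) - 9*s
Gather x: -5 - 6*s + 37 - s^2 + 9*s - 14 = -s^2 + 3*s + 18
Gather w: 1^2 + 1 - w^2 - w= -w^2 - w + 2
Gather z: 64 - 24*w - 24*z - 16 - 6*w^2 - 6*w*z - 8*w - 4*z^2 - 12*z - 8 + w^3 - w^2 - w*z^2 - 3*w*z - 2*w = w^3 - 7*w^2 - 34*w + z^2*(-w - 4) + z*(-9*w - 36) + 40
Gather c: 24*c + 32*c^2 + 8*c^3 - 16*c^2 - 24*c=8*c^3 + 16*c^2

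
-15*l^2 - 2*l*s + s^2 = (-5*l + s)*(3*l + s)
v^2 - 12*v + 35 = (v - 7)*(v - 5)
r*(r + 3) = r^2 + 3*r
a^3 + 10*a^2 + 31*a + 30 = (a + 2)*(a + 3)*(a + 5)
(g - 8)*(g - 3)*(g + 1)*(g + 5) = g^4 - 5*g^3 - 37*g^2 + 89*g + 120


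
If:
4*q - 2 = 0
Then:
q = 1/2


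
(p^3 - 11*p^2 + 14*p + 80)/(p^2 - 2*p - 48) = (p^2 - 3*p - 10)/(p + 6)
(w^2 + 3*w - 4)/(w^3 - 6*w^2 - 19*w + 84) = (w - 1)/(w^2 - 10*w + 21)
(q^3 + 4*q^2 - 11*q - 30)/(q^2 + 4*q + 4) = (q^2 + 2*q - 15)/(q + 2)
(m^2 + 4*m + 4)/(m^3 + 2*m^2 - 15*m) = (m^2 + 4*m + 4)/(m*(m^2 + 2*m - 15))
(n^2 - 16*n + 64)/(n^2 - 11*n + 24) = (n - 8)/(n - 3)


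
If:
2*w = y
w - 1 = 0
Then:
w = 1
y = 2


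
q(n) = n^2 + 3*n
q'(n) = 2*n + 3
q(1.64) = 7.61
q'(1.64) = 6.28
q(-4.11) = 4.56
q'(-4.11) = -5.22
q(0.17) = 0.54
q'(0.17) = 3.34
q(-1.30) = -2.21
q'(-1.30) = 0.40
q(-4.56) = 7.11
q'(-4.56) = -6.12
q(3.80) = 25.84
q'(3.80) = 10.60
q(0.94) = 3.70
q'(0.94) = 4.88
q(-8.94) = 53.10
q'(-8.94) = -14.88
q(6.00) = 54.00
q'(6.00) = 15.00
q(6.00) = 54.00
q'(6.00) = 15.00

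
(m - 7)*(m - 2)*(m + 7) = m^3 - 2*m^2 - 49*m + 98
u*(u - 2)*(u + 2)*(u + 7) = u^4 + 7*u^3 - 4*u^2 - 28*u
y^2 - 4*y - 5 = (y - 5)*(y + 1)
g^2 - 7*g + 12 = (g - 4)*(g - 3)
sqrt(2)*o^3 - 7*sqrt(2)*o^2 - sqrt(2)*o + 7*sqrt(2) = (o - 7)*(o - 1)*(sqrt(2)*o + sqrt(2))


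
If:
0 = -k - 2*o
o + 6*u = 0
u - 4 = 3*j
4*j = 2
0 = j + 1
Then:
No Solution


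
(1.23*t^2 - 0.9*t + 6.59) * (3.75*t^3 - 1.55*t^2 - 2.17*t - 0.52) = 4.6125*t^5 - 5.2815*t^4 + 23.4384*t^3 - 8.9011*t^2 - 13.8323*t - 3.4268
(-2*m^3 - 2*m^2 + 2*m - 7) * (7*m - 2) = -14*m^4 - 10*m^3 + 18*m^2 - 53*m + 14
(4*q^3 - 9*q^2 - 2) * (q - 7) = 4*q^4 - 37*q^3 + 63*q^2 - 2*q + 14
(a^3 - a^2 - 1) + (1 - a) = a^3 - a^2 - a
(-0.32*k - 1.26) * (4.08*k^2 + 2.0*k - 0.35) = -1.3056*k^3 - 5.7808*k^2 - 2.408*k + 0.441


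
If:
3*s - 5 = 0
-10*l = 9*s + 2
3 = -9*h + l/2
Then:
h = -77/180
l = -17/10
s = 5/3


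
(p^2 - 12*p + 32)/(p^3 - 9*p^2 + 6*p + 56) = (p - 8)/(p^2 - 5*p - 14)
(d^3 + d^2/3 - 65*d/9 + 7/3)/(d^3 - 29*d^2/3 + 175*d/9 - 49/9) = (d + 3)/(d - 7)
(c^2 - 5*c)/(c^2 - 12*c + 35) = c/(c - 7)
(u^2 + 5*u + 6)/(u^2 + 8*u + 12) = (u + 3)/(u + 6)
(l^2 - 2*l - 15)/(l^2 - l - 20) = (l + 3)/(l + 4)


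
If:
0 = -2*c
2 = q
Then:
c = 0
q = 2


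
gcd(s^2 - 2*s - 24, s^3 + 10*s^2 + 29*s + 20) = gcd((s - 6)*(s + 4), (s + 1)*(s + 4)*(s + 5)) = s + 4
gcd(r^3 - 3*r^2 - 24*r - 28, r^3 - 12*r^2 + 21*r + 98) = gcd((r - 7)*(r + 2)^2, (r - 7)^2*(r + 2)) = r^2 - 5*r - 14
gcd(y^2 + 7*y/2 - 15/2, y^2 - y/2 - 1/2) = 1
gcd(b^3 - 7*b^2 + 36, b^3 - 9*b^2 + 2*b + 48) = b^2 - b - 6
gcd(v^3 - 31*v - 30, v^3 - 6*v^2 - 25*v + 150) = v^2 - v - 30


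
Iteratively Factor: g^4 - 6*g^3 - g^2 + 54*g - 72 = (g - 4)*(g^3 - 2*g^2 - 9*g + 18) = (g - 4)*(g - 3)*(g^2 + g - 6) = (g - 4)*(g - 3)*(g - 2)*(g + 3)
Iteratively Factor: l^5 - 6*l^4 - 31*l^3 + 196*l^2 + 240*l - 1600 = (l - 5)*(l^4 - l^3 - 36*l^2 + 16*l + 320) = (l - 5)*(l + 4)*(l^3 - 5*l^2 - 16*l + 80) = (l - 5)^2*(l + 4)*(l^2 - 16) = (l - 5)^2*(l + 4)^2*(l - 4)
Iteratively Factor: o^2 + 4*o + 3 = (o + 1)*(o + 3)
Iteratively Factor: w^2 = (w)*(w)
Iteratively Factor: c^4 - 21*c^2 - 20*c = (c + 4)*(c^3 - 4*c^2 - 5*c) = (c + 1)*(c + 4)*(c^2 - 5*c) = c*(c + 1)*(c + 4)*(c - 5)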